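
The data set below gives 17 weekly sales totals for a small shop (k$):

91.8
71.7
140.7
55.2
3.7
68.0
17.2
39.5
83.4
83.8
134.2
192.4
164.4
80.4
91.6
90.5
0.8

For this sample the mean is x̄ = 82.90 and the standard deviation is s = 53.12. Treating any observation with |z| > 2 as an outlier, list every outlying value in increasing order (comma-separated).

Cutoffs at x̄ ± 2s: 82.90 ± 2·53.12 = [-23.34, 189.14].
192.4: z = 2.06, |z| > 2 → outlier.
Every other value lies within [-23.34, 189.14].

192.4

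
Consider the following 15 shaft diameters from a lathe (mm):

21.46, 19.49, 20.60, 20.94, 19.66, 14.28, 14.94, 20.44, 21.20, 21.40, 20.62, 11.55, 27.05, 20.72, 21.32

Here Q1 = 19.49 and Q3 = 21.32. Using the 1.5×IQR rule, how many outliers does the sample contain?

4

IQR = 1.83; fences at 19.49 − 2.745 = 16.745 and 21.32 + 2.745 = 24.065.
Outside the cutoffs: 11.55, 14.28, 14.94, 27.05.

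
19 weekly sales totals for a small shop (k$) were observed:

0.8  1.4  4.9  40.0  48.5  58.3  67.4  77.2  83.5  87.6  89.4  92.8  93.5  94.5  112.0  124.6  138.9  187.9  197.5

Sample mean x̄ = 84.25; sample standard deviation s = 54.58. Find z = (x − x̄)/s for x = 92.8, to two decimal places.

z = (92.8 − 84.25) / 54.58 = 0.16.

0.16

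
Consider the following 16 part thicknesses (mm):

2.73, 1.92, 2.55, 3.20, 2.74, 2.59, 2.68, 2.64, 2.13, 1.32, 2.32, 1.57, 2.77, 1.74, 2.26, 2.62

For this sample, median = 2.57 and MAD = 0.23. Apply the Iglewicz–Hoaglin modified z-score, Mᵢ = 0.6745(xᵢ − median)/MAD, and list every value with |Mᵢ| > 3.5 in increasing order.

|Mᵢ| > 3.5 ⇔ |xᵢ − 2.57| > 3.5·0.23/0.6745 = 1.19.
So outliers lie outside [1.38, 3.76].
1.32: M = -3.67 → outlier.

1.32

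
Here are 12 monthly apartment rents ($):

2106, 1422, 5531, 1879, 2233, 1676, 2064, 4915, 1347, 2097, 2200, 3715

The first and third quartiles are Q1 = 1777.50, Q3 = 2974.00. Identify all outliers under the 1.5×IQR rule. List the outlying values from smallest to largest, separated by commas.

4915, 5531

IQR = Q3 − Q1 = 2974.00 − 1777.50 = 1196.50.
Lower fence = Q1 − 1.5·IQR = 1777.50 − 1794.75 = -17.25.
Upper fence = Q3 + 1.5·IQR = 2974.00 + 1794.75 = 4768.75.
4915 > 4768.75 → outlier.
5531 > 4768.75 → outlier.
All remaining values lie within [-17.25, 4768.75].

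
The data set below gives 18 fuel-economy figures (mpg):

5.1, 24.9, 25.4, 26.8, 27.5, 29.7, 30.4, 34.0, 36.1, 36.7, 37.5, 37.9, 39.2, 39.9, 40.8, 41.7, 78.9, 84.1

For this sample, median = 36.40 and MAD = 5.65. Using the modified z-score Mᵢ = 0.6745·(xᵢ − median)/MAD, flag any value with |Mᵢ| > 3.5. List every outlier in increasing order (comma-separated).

|Mᵢ| > 3.5 ⇔ |xᵢ − 36.40| > 3.5·5.65/0.6745 = 29.32.
So outliers lie outside [7.08, 65.72].
5.1: M = -3.74 → outlier.
78.9: M = 5.07 → outlier.
84.1: M = 5.69 → outlier.

5.1, 78.9, 84.1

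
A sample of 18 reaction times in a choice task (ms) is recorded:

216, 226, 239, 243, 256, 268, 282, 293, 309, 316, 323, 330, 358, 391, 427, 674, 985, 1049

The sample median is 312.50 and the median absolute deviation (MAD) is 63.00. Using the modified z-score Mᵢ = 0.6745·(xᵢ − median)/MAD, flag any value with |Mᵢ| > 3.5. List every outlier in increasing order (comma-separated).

|Mᵢ| > 3.5 ⇔ |xᵢ − 312.50| > 3.5·63.00/0.6745 = 326.91.
So outliers lie outside [-14.41, 639.41].
674: M = 3.87 → outlier.
985: M = 7.20 → outlier.
1049: M = 7.89 → outlier.

674, 985, 1049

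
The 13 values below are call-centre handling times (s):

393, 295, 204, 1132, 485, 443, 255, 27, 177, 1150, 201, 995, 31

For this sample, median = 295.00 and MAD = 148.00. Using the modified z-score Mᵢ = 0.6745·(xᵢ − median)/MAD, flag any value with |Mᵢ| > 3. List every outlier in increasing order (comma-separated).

|Mᵢ| > 3 ⇔ |xᵢ − 295.00| > 3·148.00/0.6745 = 658.27.
So outliers lie outside [-363.27, 953.27].
995: M = 3.19 → outlier.
1132: M = 3.81 → outlier.
1150: M = 3.90 → outlier.

995, 1132, 1150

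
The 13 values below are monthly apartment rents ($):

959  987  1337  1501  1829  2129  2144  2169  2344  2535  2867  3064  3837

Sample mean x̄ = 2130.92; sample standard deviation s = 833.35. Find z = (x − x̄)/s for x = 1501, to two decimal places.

z = (1501 − 2130.92) / 833.35 = -0.76.

-0.76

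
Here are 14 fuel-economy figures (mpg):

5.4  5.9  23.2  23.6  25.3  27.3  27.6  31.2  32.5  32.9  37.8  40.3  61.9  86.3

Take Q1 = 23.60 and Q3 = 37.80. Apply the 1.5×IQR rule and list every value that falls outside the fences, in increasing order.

IQR = Q3 − Q1 = 37.80 − 23.60 = 14.20.
Lower fence = Q1 − 1.5·IQR = 23.60 − 21.30 = 2.30.
Upper fence = Q3 + 1.5·IQR = 37.80 + 21.30 = 59.10.
61.9 > 59.10 → outlier.
86.3 > 59.10 → outlier.
All remaining values lie within [2.30, 59.10].

61.9, 86.3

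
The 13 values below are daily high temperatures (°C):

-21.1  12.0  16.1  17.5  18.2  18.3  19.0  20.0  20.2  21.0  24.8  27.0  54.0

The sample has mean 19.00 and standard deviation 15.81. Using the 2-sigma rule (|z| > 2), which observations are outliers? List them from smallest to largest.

Cutoffs at x̄ ± 2s: 19.00 ± 2·15.81 = [-12.62, 50.62].
-21.1: z = -2.54, |z| > 2 → outlier.
54.0: z = 2.21, |z| > 2 → outlier.
Every other value lies within [-12.62, 50.62].

-21.1, 54.0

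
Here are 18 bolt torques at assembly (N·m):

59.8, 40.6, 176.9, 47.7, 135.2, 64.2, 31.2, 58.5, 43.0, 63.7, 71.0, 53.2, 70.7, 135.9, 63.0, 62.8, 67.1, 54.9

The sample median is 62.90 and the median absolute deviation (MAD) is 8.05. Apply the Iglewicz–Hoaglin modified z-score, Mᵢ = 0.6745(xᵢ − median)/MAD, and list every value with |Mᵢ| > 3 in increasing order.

135.2, 135.9, 176.9

|Mᵢ| > 3 ⇔ |xᵢ − 62.90| > 3·8.05/0.6745 = 35.80.
So outliers lie outside [27.10, 98.70].
135.2: M = 6.06 → outlier.
135.9: M = 6.12 → outlier.
176.9: M = 9.55 → outlier.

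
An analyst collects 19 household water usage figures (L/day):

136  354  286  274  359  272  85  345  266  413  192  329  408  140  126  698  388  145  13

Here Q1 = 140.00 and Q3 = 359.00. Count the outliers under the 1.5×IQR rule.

IQR = 219.00; fences at 140.00 − 328.50 = -188.50 and 359.00 + 328.50 = 687.50.
Outside the cutoffs: 698.

1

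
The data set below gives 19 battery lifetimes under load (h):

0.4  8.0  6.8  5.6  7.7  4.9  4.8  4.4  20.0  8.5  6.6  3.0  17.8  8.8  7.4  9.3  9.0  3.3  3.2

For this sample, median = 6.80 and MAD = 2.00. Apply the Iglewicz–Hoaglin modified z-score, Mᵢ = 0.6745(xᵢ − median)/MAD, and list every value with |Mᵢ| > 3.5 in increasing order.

|Mᵢ| > 3.5 ⇔ |xᵢ − 6.80| > 3.5·2.00/0.6745 = 10.38.
So outliers lie outside [-3.58, 17.18].
17.8: M = 3.71 → outlier.
20.0: M = 4.45 → outlier.

17.8, 20.0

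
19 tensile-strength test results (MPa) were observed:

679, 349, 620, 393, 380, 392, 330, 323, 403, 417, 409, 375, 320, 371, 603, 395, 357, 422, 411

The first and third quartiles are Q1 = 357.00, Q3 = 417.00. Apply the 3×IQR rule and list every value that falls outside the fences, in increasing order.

IQR = Q3 − Q1 = 417.00 − 357.00 = 60.00.
Lower fence = Q1 − 3·IQR = 357.00 − 180.00 = 177.00.
Upper fence = Q3 + 3·IQR = 417.00 + 180.00 = 597.00.
603 > 597.00 → outlier.
620 > 597.00 → outlier.
679 > 597.00 → outlier.
All remaining values lie within [177.00, 597.00].

603, 620, 679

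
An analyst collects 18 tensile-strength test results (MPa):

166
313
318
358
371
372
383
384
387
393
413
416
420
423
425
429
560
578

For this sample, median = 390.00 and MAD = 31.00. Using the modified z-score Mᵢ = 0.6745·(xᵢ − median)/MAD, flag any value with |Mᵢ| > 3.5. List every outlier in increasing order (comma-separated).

166, 560, 578

|Mᵢ| > 3.5 ⇔ |xᵢ − 390.00| > 3.5·31.00/0.6745 = 160.86.
So outliers lie outside [229.14, 550.86].
166: M = -4.87 → outlier.
560: M = 3.70 → outlier.
578: M = 4.09 → outlier.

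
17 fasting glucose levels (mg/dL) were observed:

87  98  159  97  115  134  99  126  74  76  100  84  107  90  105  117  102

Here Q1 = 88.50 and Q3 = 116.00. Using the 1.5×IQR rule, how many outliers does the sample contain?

IQR = 27.50; fences at 88.50 − 41.25 = 47.25 and 116.00 + 41.25 = 157.25.
Outside the cutoffs: 159.

1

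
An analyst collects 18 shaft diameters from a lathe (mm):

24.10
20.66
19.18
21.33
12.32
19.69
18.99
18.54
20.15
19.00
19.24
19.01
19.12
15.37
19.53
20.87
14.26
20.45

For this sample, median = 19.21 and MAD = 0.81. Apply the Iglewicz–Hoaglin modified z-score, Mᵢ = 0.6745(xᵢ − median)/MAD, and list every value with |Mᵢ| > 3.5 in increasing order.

|Mᵢ| > 3.5 ⇔ |xᵢ − 19.21| > 3.5·0.81/0.6745 = 4.20.
So outliers lie outside [15.01, 23.41].
12.32: M = -5.74 → outlier.
14.26: M = -4.12 → outlier.
24.10: M = 4.07 → outlier.

12.32, 14.26, 24.10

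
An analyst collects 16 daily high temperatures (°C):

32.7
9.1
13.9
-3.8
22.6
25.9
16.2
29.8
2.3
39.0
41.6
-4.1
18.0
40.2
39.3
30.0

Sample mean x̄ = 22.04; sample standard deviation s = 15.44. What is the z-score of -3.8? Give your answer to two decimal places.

-1.67

z = (-3.8 − 22.04) / 15.44 = -1.67.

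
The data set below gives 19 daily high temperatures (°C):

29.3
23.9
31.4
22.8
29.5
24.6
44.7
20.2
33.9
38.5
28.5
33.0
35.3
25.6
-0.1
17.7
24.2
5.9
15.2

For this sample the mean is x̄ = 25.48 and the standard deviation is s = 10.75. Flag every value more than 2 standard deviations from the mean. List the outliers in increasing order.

-0.1

Cutoffs at x̄ ± 2s: 25.48 ± 2·10.75 = [3.98, 46.98].
-0.1: z = -2.38, |z| > 2 → outlier.
Every other value lies within [3.98, 46.98].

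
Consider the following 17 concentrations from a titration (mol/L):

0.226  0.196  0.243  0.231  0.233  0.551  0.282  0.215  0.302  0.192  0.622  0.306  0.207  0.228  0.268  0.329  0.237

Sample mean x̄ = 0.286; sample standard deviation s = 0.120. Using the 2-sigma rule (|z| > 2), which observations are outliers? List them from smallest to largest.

Cutoffs at x̄ ± 2s: 0.286 ± 2·0.120 = [0.046, 0.526].
0.551: z = 2.21, |z| > 2 → outlier.
0.622: z = 2.80, |z| > 2 → outlier.
Every other value lies within [0.046, 0.526].

0.551, 0.622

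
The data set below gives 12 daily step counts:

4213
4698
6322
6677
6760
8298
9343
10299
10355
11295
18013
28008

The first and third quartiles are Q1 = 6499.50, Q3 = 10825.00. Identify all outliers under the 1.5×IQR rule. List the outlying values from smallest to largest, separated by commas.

18013, 28008

IQR = Q3 − Q1 = 10825.00 − 6499.50 = 4325.50.
Lower fence = Q1 − 1.5·IQR = 6499.50 − 6488.25 = 11.25.
Upper fence = Q3 + 1.5·IQR = 10825.00 + 6488.25 = 17313.25.
18013 > 17313.25 → outlier.
28008 > 17313.25 → outlier.
All remaining values lie within [11.25, 17313.25].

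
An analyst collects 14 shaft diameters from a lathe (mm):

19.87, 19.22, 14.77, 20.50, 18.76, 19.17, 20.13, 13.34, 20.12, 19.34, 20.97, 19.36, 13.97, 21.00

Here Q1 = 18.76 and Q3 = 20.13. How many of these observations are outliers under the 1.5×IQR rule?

3

IQR = 1.37; fences at 18.76 − 2.055 = 16.705 and 20.13 + 2.055 = 22.185.
Outside the cutoffs: 13.34, 13.97, 14.77.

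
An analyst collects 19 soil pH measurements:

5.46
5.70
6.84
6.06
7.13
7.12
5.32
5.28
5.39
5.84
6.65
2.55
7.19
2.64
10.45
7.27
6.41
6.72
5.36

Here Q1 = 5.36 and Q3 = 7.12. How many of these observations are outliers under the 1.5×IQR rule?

3

IQR = 1.76; fences at 5.36 − 2.64 = 2.72 and 7.12 + 2.64 = 9.76.
Outside the cutoffs: 2.55, 2.64, 10.45.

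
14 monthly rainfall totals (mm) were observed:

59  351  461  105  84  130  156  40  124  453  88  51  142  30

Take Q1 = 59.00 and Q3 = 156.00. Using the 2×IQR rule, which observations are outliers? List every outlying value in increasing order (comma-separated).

IQR = Q3 − Q1 = 156.00 − 59.00 = 97.00.
Lower fence = Q1 − 2·IQR = 59.00 − 194.00 = -135.00.
Upper fence = Q3 + 2·IQR = 156.00 + 194.00 = 350.00.
351 > 350.00 → outlier.
453 > 350.00 → outlier.
461 > 350.00 → outlier.
All remaining values lie within [-135.00, 350.00].

351, 453, 461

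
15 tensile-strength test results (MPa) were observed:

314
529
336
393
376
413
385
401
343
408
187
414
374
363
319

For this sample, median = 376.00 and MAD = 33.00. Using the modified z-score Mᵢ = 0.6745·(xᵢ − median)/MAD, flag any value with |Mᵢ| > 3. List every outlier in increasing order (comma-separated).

|Mᵢ| > 3 ⇔ |xᵢ − 376.00| > 3·33.00/0.6745 = 146.78.
So outliers lie outside [229.22, 522.78].
187: M = -3.86 → outlier.
529: M = 3.13 → outlier.

187, 529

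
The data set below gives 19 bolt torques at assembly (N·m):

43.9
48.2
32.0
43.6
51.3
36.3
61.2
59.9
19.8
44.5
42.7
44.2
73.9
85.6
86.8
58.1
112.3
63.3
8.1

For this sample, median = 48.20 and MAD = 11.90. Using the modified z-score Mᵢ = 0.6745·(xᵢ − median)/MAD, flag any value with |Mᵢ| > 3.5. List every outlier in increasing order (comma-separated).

|Mᵢ| > 3.5 ⇔ |xᵢ − 48.20| > 3.5·11.90/0.6745 = 61.75.
So outliers lie outside [-13.55, 109.95].
112.3: M = 3.63 → outlier.

112.3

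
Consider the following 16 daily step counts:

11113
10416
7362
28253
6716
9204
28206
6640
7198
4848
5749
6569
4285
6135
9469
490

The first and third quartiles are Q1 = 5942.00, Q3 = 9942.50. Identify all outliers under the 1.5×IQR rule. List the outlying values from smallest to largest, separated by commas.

IQR = Q3 − Q1 = 9942.50 − 5942.00 = 4000.50.
Lower fence = Q1 − 1.5·IQR = 5942.00 − 6000.75 = -58.75.
Upper fence = Q3 + 1.5·IQR = 9942.50 + 6000.75 = 15943.25.
28206 > 15943.25 → outlier.
28253 > 15943.25 → outlier.
All remaining values lie within [-58.75, 15943.25].

28206, 28253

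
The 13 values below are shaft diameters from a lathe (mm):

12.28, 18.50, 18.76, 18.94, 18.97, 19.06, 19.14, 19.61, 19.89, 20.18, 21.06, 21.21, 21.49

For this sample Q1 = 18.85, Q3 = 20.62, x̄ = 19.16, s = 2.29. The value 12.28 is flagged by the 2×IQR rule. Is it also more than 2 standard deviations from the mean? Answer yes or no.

yes

z = (12.28 − 19.16) / 2.29 = -3.00.
|z| = 3.00 > 2.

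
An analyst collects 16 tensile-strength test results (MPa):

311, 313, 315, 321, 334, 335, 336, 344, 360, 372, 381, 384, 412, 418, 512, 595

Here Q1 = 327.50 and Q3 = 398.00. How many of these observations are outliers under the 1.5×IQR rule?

2

IQR = 70.50; fences at 327.50 − 105.75 = 221.75 and 398.00 + 105.75 = 503.75.
Outside the cutoffs: 512, 595.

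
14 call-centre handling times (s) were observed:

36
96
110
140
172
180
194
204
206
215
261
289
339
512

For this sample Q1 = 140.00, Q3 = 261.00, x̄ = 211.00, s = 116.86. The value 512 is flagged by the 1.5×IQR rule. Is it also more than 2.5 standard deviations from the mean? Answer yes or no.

yes

z = (512 − 211.00) / 116.86 = 2.58.
|z| = 2.58 > 2.5.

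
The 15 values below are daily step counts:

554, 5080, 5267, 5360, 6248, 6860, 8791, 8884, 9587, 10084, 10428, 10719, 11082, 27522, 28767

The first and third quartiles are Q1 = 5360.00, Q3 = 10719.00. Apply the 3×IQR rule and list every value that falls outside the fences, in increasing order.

27522, 28767

IQR = Q3 − Q1 = 10719.00 − 5360.00 = 5359.00.
Lower fence = Q1 − 3·IQR = 5360.00 − 16077.00 = -10717.00.
Upper fence = Q3 + 3·IQR = 10719.00 + 16077.00 = 26796.00.
27522 > 26796.00 → outlier.
28767 > 26796.00 → outlier.
All remaining values lie within [-10717.00, 26796.00].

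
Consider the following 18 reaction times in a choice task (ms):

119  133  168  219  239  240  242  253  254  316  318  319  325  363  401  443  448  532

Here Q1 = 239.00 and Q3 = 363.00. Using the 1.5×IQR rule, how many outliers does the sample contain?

IQR = 124.00; fences at 239.00 − 186.00 = 53.00 and 363.00 + 186.00 = 549.00.
Every value lies within the cutoffs.

0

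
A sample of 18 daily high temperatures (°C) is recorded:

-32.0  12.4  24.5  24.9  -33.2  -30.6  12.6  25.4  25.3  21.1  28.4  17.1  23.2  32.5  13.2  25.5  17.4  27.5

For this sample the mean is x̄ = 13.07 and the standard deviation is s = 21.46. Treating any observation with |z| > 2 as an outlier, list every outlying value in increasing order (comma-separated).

-33.2, -32.0, -30.6

Cutoffs at x̄ ± 2s: 13.07 ± 2·21.46 = [-29.85, 55.99].
-33.2: z = -2.16, |z| > 2 → outlier.
-32.0: z = -2.10, |z| > 2 → outlier.
-30.6: z = -2.03, |z| > 2 → outlier.
Every other value lies within [-29.85, 55.99].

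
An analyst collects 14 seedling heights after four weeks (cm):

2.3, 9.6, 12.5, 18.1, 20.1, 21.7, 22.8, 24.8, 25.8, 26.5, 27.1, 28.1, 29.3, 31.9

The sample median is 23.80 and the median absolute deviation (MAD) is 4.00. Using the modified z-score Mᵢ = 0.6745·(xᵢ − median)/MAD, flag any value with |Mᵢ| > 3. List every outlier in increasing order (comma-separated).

2.3

|Mᵢ| > 3 ⇔ |xᵢ − 23.80| > 3·4.00/0.6745 = 17.79.
So outliers lie outside [6.01, 41.59].
2.3: M = -3.63 → outlier.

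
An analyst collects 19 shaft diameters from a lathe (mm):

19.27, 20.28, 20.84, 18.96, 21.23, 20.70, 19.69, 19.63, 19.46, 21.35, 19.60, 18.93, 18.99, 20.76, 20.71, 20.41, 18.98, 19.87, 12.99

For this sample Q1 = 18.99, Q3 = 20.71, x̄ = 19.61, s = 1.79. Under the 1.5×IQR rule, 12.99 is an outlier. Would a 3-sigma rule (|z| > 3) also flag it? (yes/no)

z = (12.99 − 19.61) / 1.79 = -3.70.
|z| = 3.70 > 3.

yes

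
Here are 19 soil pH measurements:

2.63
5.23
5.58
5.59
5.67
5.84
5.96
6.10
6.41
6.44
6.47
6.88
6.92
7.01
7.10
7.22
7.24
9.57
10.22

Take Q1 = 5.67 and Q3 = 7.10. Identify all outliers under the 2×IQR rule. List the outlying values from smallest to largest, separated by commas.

2.63, 10.22

IQR = Q3 − Q1 = 7.10 − 5.67 = 1.43.
Lower fence = Q1 − 2·IQR = 5.67 − 2.86 = 2.81.
Upper fence = Q3 + 2·IQR = 7.10 + 2.86 = 9.96.
2.63 < 2.81 → outlier.
10.22 > 9.96 → outlier.
All remaining values lie within [2.81, 9.96].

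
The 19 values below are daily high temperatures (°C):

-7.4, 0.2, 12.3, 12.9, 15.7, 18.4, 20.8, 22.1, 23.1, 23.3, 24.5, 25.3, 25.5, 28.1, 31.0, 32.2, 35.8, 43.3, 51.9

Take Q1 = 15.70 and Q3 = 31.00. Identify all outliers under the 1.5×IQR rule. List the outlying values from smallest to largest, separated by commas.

IQR = Q3 − Q1 = 31.00 − 15.70 = 15.30.
Lower fence = Q1 − 1.5·IQR = 15.70 − 22.95 = -7.25.
Upper fence = Q3 + 1.5·IQR = 31.00 + 22.95 = 53.95.
-7.4 < -7.25 → outlier.
All remaining values lie within [-7.25, 53.95].

-7.4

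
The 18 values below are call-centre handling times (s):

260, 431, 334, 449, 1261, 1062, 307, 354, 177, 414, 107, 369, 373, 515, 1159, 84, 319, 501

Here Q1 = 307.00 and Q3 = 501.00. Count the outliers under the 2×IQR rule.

IQR = 194.00; fences at 307.00 − 388.00 = -81.00 and 501.00 + 388.00 = 889.00.
Outside the cutoffs: 1062, 1159, 1261.

3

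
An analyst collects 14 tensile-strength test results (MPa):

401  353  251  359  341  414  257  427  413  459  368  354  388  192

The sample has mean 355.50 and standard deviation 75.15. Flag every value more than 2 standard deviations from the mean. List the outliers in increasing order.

192

Cutoffs at x̄ ± 2s: 355.50 ± 2·75.15 = [205.20, 505.80].
192: z = -2.18, |z| > 2 → outlier.
Every other value lies within [205.20, 505.80].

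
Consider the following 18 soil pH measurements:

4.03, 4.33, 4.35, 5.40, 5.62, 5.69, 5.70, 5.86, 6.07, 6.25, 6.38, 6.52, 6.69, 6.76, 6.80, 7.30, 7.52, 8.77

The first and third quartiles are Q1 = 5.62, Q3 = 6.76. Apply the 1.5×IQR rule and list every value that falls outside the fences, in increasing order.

IQR = Q3 − Q1 = 6.76 − 5.62 = 1.14.
Lower fence = Q1 − 1.5·IQR = 5.62 − 1.71 = 3.91.
Upper fence = Q3 + 1.5·IQR = 6.76 + 1.71 = 8.47.
8.77 > 8.47 → outlier.
All remaining values lie within [3.91, 8.47].

8.77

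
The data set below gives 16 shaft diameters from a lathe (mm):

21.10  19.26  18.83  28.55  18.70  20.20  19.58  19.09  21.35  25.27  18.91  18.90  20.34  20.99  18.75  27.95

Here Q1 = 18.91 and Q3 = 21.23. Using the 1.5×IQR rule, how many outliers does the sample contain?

3

IQR = 2.32; fences at 18.91 − 3.48 = 15.43 and 21.23 + 3.48 = 24.71.
Outside the cutoffs: 25.27, 27.95, 28.55.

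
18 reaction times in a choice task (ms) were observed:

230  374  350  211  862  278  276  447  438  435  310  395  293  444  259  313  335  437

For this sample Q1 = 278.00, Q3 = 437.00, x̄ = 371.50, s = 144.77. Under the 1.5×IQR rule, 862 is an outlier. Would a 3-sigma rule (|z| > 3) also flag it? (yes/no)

yes

z = (862 − 371.50) / 144.77 = 3.39.
|z| = 3.39 > 3.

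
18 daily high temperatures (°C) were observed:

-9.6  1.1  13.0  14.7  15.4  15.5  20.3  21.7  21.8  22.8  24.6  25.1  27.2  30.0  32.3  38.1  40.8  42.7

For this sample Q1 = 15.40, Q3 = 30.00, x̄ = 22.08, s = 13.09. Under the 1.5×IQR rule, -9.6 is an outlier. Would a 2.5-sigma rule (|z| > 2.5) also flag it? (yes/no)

z = (-9.6 − 22.08) / 13.09 = -2.42.
|z| = 2.42 ≤ 2.5.

no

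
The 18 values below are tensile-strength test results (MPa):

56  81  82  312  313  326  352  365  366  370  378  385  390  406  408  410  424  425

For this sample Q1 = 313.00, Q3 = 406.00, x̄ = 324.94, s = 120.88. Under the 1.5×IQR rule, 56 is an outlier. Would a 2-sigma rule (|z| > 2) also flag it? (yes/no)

z = (56 − 324.94) / 120.88 = -2.22.
|z| = 2.22 > 2.

yes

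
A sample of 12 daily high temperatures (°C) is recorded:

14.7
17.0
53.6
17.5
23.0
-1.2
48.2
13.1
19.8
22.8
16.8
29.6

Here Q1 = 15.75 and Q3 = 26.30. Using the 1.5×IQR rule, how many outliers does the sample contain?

IQR = 10.55; fences at 15.75 − 15.825 = -0.075 and 26.30 + 15.825 = 42.125.
Outside the cutoffs: -1.2, 48.2, 53.6.

3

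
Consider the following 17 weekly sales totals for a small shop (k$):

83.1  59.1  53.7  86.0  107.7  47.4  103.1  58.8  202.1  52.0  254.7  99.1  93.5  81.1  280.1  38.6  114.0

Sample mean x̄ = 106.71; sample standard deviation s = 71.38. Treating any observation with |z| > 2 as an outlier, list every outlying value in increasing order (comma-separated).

254.7, 280.1

Cutoffs at x̄ ± 2s: 106.71 ± 2·71.38 = [-36.05, 249.47].
254.7: z = 2.07, |z| > 2 → outlier.
280.1: z = 2.43, |z| > 2 → outlier.
Every other value lies within [-36.05, 249.47].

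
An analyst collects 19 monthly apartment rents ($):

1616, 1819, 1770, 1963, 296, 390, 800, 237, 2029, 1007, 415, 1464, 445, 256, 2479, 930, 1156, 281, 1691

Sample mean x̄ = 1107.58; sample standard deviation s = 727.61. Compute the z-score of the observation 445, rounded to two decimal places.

z = (445 − 1107.58) / 727.61 = -0.91.

-0.91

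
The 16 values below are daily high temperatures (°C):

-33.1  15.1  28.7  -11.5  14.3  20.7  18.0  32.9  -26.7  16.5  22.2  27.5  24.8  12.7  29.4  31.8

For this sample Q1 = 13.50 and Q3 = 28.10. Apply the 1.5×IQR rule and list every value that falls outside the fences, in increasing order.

IQR = Q3 − Q1 = 28.10 − 13.50 = 14.60.
Lower fence = Q1 − 1.5·IQR = 13.50 − 21.90 = -8.40.
Upper fence = Q3 + 1.5·IQR = 28.10 + 21.90 = 50.00.
-33.1 < -8.40 → outlier.
-26.7 < -8.40 → outlier.
-11.5 < -8.40 → outlier.
All remaining values lie within [-8.40, 50.00].

-33.1, -26.7, -11.5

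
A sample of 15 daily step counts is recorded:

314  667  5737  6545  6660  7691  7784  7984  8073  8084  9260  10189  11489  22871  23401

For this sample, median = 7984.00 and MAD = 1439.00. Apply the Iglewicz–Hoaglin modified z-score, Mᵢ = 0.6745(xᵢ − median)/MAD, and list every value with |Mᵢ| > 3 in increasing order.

314, 667, 22871, 23401

|Mᵢ| > 3 ⇔ |xᵢ − 7984.00| > 3·1439.00/0.6745 = 6400.30.
So outliers lie outside [1583.70, 14384.30].
314: M = -3.60 → outlier.
667: M = -3.43 → outlier.
22871: M = 6.98 → outlier.
23401: M = 7.23 → outlier.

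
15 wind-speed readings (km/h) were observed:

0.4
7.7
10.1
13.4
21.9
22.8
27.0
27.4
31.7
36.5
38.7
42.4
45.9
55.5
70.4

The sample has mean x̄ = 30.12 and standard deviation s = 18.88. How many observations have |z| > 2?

Cutoffs: x̄ ± 2s = [-7.64, 67.88].
Outside the cutoffs: 70.4.

1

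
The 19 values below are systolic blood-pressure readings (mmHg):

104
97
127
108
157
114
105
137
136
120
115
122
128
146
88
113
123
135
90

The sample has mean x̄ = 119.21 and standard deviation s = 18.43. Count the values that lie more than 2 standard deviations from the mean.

1

Cutoffs: x̄ ± 2s = [82.35, 156.07].
Outside the cutoffs: 157.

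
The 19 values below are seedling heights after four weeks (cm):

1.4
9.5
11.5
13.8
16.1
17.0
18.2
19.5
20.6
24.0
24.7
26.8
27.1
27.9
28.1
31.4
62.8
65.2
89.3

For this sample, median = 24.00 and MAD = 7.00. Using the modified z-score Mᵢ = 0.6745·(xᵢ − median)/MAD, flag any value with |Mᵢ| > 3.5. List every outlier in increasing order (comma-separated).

|Mᵢ| > 3.5 ⇔ |xᵢ − 24.00| > 3.5·7.00/0.6745 = 36.32.
So outliers lie outside [-12.32, 60.32].
62.8: M = 3.74 → outlier.
65.2: M = 3.97 → outlier.
89.3: M = 6.29 → outlier.

62.8, 65.2, 89.3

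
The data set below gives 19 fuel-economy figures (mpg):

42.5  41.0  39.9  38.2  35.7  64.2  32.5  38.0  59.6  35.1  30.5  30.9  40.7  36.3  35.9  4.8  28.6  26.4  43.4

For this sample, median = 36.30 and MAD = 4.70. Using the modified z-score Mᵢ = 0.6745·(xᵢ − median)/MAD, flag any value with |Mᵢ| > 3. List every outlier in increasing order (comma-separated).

|Mᵢ| > 3 ⇔ |xᵢ − 36.30| > 3·4.70/0.6745 = 20.90.
So outliers lie outside [15.40, 57.20].
4.8: M = -4.52 → outlier.
59.6: M = 3.34 → outlier.
64.2: M = 4.00 → outlier.

4.8, 59.6, 64.2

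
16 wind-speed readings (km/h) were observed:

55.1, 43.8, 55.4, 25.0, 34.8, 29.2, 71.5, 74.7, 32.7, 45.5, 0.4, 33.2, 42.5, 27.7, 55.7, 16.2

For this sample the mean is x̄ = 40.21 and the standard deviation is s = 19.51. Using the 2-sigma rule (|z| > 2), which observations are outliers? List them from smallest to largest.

Cutoffs at x̄ ± 2s: 40.21 ± 2·19.51 = [1.19, 79.23].
0.4: z = -2.04, |z| > 2 → outlier.
Every other value lies within [1.19, 79.23].

0.4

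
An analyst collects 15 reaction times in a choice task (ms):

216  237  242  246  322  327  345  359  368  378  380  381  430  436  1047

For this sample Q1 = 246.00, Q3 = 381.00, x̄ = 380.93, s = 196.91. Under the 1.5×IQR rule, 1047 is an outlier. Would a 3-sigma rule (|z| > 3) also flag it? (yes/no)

z = (1047 − 380.93) / 196.91 = 3.38.
|z| = 3.38 > 3.

yes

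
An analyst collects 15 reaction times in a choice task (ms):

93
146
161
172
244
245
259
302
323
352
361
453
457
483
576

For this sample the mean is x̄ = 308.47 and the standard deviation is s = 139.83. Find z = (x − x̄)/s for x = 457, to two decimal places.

z = (457 − 308.47) / 139.83 = 1.06.

1.06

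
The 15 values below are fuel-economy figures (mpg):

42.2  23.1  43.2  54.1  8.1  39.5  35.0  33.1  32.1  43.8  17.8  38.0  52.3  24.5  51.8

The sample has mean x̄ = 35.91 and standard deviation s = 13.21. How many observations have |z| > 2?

Cutoffs: x̄ ± 2s = [9.49, 62.33].
Outside the cutoffs: 8.1.

1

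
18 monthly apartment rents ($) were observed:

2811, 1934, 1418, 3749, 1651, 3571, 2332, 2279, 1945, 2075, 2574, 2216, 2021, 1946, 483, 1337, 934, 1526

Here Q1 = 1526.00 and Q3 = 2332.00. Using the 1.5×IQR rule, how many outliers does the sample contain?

2

IQR = 806.00; fences at 1526.00 − 1209.00 = 317.00 and 2332.00 + 1209.00 = 3541.00.
Outside the cutoffs: 3571, 3749.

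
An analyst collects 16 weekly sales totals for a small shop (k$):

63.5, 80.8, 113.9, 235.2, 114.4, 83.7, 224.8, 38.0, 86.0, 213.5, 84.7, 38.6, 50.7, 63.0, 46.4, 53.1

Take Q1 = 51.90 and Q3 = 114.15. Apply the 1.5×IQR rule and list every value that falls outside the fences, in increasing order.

213.5, 224.8, 235.2

IQR = Q3 − Q1 = 114.15 − 51.90 = 62.25.
Lower fence = Q1 − 1.5·IQR = 51.90 − 93.375 = -41.475.
Upper fence = Q3 + 1.5·IQR = 114.15 + 93.375 = 207.525.
213.5 > 207.525 → outlier.
224.8 > 207.525 → outlier.
235.2 > 207.525 → outlier.
All remaining values lie within [-41.475, 207.525].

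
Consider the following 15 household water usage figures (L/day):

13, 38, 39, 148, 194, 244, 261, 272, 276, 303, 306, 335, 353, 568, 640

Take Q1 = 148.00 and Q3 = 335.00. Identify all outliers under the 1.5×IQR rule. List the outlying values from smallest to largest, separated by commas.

640

IQR = Q3 − Q1 = 335.00 − 148.00 = 187.00.
Lower fence = Q1 − 1.5·IQR = 148.00 − 280.50 = -132.50.
Upper fence = Q3 + 1.5·IQR = 335.00 + 280.50 = 615.50.
640 > 615.50 → outlier.
All remaining values lie within [-132.50, 615.50].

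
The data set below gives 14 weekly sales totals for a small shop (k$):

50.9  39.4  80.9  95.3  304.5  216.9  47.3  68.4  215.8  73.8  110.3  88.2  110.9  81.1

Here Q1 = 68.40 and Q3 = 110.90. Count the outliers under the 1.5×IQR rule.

3

IQR = 42.50; fences at 68.40 − 63.75 = 4.65 and 110.90 + 63.75 = 174.65.
Outside the cutoffs: 215.8, 216.9, 304.5.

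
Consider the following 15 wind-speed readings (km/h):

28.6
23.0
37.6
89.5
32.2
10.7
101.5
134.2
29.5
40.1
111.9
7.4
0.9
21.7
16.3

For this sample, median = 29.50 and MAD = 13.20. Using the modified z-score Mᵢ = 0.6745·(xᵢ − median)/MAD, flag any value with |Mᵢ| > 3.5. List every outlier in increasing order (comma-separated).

101.5, 111.9, 134.2

|Mᵢ| > 3.5 ⇔ |xᵢ − 29.50| > 3.5·13.20/0.6745 = 68.50.
So outliers lie outside [-39.00, 98.00].
101.5: M = 3.68 → outlier.
111.9: M = 4.21 → outlier.
134.2: M = 5.35 → outlier.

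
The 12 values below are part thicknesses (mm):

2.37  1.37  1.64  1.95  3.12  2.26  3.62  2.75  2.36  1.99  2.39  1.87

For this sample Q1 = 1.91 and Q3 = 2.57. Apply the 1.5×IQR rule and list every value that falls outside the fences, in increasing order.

3.62

IQR = Q3 − Q1 = 2.57 − 1.91 = 0.66.
Lower fence = Q1 − 1.5·IQR = 1.91 − 0.99 = 0.92.
Upper fence = Q3 + 1.5·IQR = 2.57 + 0.99 = 3.56.
3.62 > 3.56 → outlier.
All remaining values lie within [0.92, 3.56].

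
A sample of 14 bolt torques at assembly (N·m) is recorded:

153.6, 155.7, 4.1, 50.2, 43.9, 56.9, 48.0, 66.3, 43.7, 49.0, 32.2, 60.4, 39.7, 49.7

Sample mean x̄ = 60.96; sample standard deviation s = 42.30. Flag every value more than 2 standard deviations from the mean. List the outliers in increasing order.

153.6, 155.7

Cutoffs at x̄ ± 2s: 60.96 ± 2·42.30 = [-23.64, 145.56].
153.6: z = 2.19, |z| > 2 → outlier.
155.7: z = 2.24, |z| > 2 → outlier.
Every other value lies within [-23.64, 145.56].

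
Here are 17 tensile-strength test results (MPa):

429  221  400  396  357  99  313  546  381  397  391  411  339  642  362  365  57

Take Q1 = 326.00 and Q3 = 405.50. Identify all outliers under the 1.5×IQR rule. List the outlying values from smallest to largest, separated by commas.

IQR = Q3 − Q1 = 405.50 − 326.00 = 79.50.
Lower fence = Q1 − 1.5·IQR = 326.00 − 119.25 = 206.75.
Upper fence = Q3 + 1.5·IQR = 405.50 + 119.25 = 524.75.
57 < 206.75 → outlier.
99 < 206.75 → outlier.
546 > 524.75 → outlier.
642 > 524.75 → outlier.
All remaining values lie within [206.75, 524.75].

57, 99, 546, 642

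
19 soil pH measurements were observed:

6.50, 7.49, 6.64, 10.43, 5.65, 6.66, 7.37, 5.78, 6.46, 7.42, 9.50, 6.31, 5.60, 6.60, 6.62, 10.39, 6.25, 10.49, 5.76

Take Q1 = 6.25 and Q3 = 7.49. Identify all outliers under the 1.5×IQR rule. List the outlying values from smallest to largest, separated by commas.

9.50, 10.39, 10.43, 10.49

IQR = Q3 − Q1 = 7.49 − 6.25 = 1.24.
Lower fence = Q1 − 1.5·IQR = 6.25 − 1.86 = 4.39.
Upper fence = Q3 + 1.5·IQR = 7.49 + 1.86 = 9.35.
9.50 > 9.35 → outlier.
10.39 > 9.35 → outlier.
10.43 > 9.35 → outlier.
10.49 > 9.35 → outlier.
All remaining values lie within [4.39, 9.35].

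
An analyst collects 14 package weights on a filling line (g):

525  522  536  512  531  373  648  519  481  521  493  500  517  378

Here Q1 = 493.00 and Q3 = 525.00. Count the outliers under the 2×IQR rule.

3

IQR = 32.00; fences at 493.00 − 64.00 = 429.00 and 525.00 + 64.00 = 589.00.
Outside the cutoffs: 373, 378, 648.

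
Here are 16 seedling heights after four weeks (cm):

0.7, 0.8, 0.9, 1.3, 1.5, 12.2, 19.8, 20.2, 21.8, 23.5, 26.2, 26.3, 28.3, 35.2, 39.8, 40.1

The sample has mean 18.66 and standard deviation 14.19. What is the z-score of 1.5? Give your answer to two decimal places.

z = (1.5 − 18.66) / 14.19 = -1.21.

-1.21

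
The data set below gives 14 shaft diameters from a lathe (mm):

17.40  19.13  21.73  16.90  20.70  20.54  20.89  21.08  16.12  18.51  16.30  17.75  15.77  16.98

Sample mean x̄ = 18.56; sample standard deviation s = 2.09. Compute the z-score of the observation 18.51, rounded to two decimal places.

-0.02

z = (18.51 − 18.56) / 2.09 = -0.02.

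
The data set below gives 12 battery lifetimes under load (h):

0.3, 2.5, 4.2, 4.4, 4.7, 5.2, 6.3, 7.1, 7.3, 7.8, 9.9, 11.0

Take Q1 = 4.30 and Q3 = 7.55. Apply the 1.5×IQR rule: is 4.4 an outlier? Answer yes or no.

IQR = Q3 − Q1 = 7.55 − 4.30 = 3.25.
Lower fence = Q1 − 1.5·IQR = 4.30 − 4.875 = -0.575.
Upper fence = Q3 + 1.5·IQR = 7.55 + 4.875 = 12.425.
4.4 lies within [-0.575, 12.425].

no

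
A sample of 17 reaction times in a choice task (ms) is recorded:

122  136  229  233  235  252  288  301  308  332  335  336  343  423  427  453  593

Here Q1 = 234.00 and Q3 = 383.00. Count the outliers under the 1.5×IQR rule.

0

IQR = 149.00; fences at 234.00 − 223.50 = 10.50 and 383.00 + 223.50 = 606.50.
Every value lies within the cutoffs.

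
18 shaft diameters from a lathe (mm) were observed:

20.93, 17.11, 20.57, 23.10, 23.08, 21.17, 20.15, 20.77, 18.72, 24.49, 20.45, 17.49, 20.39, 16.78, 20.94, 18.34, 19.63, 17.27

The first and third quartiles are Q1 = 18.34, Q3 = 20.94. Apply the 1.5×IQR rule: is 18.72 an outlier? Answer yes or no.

IQR = Q3 − Q1 = 20.94 − 18.34 = 2.60.
Lower fence = Q1 − 1.5·IQR = 18.34 − 3.90 = 14.44.
Upper fence = Q3 + 1.5·IQR = 20.94 + 3.90 = 24.84.
18.72 lies within [14.44, 24.84].

no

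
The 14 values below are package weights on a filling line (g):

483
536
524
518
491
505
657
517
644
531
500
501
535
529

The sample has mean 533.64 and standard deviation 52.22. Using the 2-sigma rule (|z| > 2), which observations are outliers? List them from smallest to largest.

Cutoffs at x̄ ± 2s: 533.64 ± 2·52.22 = [429.20, 638.08].
644: z = 2.11, |z| > 2 → outlier.
657: z = 2.36, |z| > 2 → outlier.
Every other value lies within [429.20, 638.08].

644, 657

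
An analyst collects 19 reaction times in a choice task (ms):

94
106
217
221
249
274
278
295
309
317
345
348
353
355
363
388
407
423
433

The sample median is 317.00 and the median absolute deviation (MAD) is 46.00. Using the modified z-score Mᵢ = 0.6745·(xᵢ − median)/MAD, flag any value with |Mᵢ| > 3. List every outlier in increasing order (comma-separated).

94, 106

|Mᵢ| > 3 ⇔ |xᵢ − 317.00| > 3·46.00/0.6745 = 204.60.
So outliers lie outside [112.40, 521.60].
94: M = -3.27 → outlier.
106: M = -3.09 → outlier.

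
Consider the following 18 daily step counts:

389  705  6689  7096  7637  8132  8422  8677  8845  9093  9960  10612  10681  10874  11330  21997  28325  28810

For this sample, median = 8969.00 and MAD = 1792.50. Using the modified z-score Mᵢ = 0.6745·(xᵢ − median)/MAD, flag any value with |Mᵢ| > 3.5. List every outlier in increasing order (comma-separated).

|Mᵢ| > 3.5 ⇔ |xᵢ − 8969.00| > 3.5·1792.50/0.6745 = 9301.33.
So outliers lie outside [-332.33, 18270.33].
21997: M = 4.90 → outlier.
28325: M = 7.28 → outlier.
28810: M = 7.47 → outlier.

21997, 28325, 28810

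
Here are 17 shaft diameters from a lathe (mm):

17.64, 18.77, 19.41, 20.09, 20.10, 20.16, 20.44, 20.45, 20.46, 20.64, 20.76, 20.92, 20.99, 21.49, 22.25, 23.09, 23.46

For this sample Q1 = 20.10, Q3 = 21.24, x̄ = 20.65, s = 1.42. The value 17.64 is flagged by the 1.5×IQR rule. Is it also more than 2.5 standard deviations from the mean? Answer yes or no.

z = (17.64 − 20.65) / 1.42 = -2.12.
|z| = 2.12 ≤ 2.5.

no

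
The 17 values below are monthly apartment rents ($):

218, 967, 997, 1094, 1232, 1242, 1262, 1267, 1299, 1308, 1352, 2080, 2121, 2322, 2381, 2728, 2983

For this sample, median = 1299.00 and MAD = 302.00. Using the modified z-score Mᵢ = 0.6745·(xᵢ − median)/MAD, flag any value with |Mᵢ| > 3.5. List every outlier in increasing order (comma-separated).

2983

|Mᵢ| > 3.5 ⇔ |xᵢ − 1299.00| > 3.5·302.00/0.6745 = 1567.09.
So outliers lie outside [-268.09, 2866.09].
2983: M = 3.76 → outlier.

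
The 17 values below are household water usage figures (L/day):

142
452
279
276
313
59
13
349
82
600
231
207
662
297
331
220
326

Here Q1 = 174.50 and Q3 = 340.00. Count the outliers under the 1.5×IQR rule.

2

IQR = 165.50; fences at 174.50 − 248.25 = -73.75 and 340.00 + 248.25 = 588.25.
Outside the cutoffs: 600, 662.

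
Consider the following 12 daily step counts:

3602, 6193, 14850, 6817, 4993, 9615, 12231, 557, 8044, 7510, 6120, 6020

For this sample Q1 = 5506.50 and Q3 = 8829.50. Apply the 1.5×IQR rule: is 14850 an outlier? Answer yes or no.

IQR = Q3 − Q1 = 8829.50 − 5506.50 = 3323.00.
Lower fence = Q1 − 1.5·IQR = 5506.50 − 4984.50 = 522.00.
Upper fence = Q3 + 1.5·IQR = 8829.50 + 4984.50 = 13814.00.
14850 lies above the upper fence.

yes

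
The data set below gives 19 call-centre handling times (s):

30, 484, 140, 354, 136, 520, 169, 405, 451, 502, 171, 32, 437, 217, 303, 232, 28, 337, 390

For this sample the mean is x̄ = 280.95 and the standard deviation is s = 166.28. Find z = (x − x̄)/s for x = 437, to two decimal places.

0.94

z = (437 − 280.95) / 166.28 = 0.94.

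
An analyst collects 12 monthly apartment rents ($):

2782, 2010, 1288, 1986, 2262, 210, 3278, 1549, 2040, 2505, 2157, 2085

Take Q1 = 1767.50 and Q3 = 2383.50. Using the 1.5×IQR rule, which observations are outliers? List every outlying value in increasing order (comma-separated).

210

IQR = Q3 − Q1 = 2383.50 − 1767.50 = 616.00.
Lower fence = Q1 − 1.5·IQR = 1767.50 − 924.00 = 843.50.
Upper fence = Q3 + 1.5·IQR = 2383.50 + 924.00 = 3307.50.
210 < 843.50 → outlier.
All remaining values lie within [843.50, 3307.50].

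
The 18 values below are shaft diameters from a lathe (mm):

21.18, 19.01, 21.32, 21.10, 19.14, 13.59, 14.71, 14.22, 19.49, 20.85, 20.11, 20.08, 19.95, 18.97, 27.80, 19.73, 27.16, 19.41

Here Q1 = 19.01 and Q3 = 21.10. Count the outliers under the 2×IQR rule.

5

IQR = 2.09; fences at 19.01 − 4.18 = 14.83 and 21.10 + 4.18 = 25.28.
Outside the cutoffs: 13.59, 14.22, 14.71, 27.16, 27.80.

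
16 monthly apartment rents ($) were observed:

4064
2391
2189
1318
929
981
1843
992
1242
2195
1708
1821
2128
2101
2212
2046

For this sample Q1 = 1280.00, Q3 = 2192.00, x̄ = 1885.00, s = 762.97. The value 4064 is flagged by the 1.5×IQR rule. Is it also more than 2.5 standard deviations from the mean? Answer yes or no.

yes

z = (4064 − 1885.00) / 762.97 = 2.86.
|z| = 2.86 > 2.5.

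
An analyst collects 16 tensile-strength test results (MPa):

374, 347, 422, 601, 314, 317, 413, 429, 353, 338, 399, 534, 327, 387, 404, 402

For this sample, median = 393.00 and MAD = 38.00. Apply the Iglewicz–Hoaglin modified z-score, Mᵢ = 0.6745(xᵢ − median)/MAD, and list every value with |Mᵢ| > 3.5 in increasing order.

601

|Mᵢ| > 3.5 ⇔ |xᵢ − 393.00| > 3.5·38.00/0.6745 = 197.18.
So outliers lie outside [195.82, 590.18].
601: M = 3.69 → outlier.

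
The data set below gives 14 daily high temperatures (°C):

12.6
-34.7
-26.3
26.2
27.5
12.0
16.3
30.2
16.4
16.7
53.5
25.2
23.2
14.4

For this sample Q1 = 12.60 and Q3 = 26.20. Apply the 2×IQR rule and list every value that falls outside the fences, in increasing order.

-34.7, -26.3, 53.5

IQR = Q3 − Q1 = 26.20 − 12.60 = 13.60.
Lower fence = Q1 − 2·IQR = 12.60 − 27.20 = -14.60.
Upper fence = Q3 + 2·IQR = 26.20 + 27.20 = 53.40.
-34.7 < -14.60 → outlier.
-26.3 < -14.60 → outlier.
53.5 > 53.40 → outlier.
All remaining values lie within [-14.60, 53.40].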